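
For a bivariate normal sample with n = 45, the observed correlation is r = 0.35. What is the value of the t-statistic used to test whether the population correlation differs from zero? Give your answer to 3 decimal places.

2.450

1 − r² = 1 − 0.1225 = 0.8775;  √(1−r²) = 0.936750
√(n−2) = √43 = 6.557439
t = r·√(n−2)/√(1−r²) = 0.35 · 6.557439 / 0.936750 = 2.450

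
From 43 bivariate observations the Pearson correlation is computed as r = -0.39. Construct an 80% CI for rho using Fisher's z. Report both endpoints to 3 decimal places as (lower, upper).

(-0.547, -0.206)

Fisher z: z_r = atanh(r) = ½·ln((1+(-0.39))/(1−(-0.39))) = -0.411800
SE(z) = 1/√(n−3) = 1/√40 = 0.158114
80% ⇒ z* = 1.282; margin = 1.282·0.158114 = 0.202702
CI on z-scale: (-0.614502, -0.209098)
Back-transform: tanh(-0.614502) = -0.547288, tanh(-0.209098) = -0.206103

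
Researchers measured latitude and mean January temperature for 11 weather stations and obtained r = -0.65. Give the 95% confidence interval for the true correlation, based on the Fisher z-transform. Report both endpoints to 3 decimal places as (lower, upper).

(-0.899, -0.082)

z_r = atanh(-0.65) = -0.775299;  SE = 1/√(n−3) = 1/√8 = 0.353553
z-limits: -0.775299 ± 1.960·0.353553 = -0.775299 ± 0.692964 = [-1.468263, -0.082335]
ρ-limits: (tanh -1.468263, tanh -0.082335) = (-0.899, -0.082)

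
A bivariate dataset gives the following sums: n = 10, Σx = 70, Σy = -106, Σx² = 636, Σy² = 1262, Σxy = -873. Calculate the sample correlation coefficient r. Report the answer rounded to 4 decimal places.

-0.9216

S_xy = nΣxy − ΣxΣy = 10·(-873) − 70·(-106) = -8730 − (-7420) = -1310
S_xx = nΣx² − (Σx)² = 10·636 − 70² = 6360 − 4900 = 1460
S_yy = nΣy² − (Σy)² = 10·1262 − (-106)² = 12620 − 11236 = 1384
r = S_xy / √(S_xx·S_yy) = -1310 / √(1460·1384) = -1310 / √2020640 = -1310 / 1421.4922 = -0.9216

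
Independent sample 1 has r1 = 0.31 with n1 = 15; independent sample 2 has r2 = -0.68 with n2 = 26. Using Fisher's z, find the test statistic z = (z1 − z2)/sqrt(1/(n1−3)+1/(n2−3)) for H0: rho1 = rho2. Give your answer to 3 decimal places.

z1 = atanh(0.31) = 0.320545,  z2 = atanh(-0.68) = -0.829114
SE = √(1/(n1−3) + 1/(n2−3)) = √(1/12 + 1/23) = √(0.0833333 + 0.0434783) = √0.1268116 = 0.356106
z = (z1 − z2)/SE = (0.320545 − (-0.829114)) / 0.356106 = 1.149659 / 0.356106 = 3.228

3.228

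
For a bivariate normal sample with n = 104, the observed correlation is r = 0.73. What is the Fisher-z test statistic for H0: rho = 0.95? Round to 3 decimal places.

-9.076

z_r = atanh(0.73) = 0.928727,  z_0 = atanh(0.95) = 1.831781
SE = 1/√(n−3) = 1/√101 = 0.099504
z = (z_r − z_0)/SE = (0.928727 − 1.831781) / 0.099504 = -0.903054 / 0.099504 = -9.076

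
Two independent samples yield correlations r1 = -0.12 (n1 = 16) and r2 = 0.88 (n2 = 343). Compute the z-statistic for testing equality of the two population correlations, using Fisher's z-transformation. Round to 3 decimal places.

z1 = atanh(-0.12) = -0.120581,  z2 = atanh(0.88) = 1.375768
SE = √(1/(n1−3) + 1/(n2−3)) = √(1/13 + 1/340) = √(0.0769231 + 0.0029412) = √0.0798643 = 0.282603
z = (z1 − z2)/SE = (-0.120581 − 1.375768) / 0.282603 = -1.496349 / 0.282603 = -5.295

-5.295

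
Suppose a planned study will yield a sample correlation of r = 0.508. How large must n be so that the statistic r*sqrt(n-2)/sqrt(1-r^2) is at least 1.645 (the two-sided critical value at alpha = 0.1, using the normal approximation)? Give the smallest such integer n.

10

Need r·√(n−2)/√(1−r²) ≥ 1.645
√(n−2) ≥ 1.645·√(1−0.258064) / 0.508 = 1.645·0.861357 / 0.508 = 2.7892
n−2 ≥ 7.7796  ⇒  n ≥ 9.7796
Smallest integer n = 10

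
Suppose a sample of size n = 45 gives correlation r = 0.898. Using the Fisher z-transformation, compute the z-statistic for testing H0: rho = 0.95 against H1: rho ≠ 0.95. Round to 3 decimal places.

z_r = atanh(0.898) = 1.461792,  z_0 = atanh(0.95) = 1.831781
SE = 1/√(n−3) = 1/√42 = 0.154303
z = (z_r − z_0)/SE = (1.461792 − 1.831781) / 0.154303 = -0.369989 / 0.154303 = -2.398

-2.398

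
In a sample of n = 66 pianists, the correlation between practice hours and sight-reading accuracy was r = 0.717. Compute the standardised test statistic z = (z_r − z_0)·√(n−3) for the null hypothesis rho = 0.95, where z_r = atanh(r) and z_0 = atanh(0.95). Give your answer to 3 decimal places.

Fisher z: atanh(0.717) = 0.901443, atanh(0.95) = 1.831781
z = (z_r − z_0)·√(n−3) = (0.901443 − 1.831781)·√63 = -0.930338 · 7.937254 = -7.384

-7.384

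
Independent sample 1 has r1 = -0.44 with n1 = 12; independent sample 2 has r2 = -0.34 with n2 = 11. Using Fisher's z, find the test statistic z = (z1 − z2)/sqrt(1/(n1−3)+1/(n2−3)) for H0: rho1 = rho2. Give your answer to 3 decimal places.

-0.243

Fisher z-transforms: z1 = atanh(-0.44) = -0.472231, z2 = atanh(-0.34) = -0.354093; difference d = -0.118138
Var(d) = 1/9 + 1/8 = 0.1111111 + 0.1250000 = 0.2361111
z = d/√Var(d) = -0.118138 / √0.2361111 = -0.118138 / 0.485913 = -0.243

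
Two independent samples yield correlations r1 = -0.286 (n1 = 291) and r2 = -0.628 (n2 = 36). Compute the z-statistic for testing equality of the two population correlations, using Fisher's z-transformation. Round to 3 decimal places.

2.415

z1 = atanh(-0.286) = -0.294204,  z2 = atanh(-0.628) = -0.738107
SE = √(1/(n1−3) + 1/(n2−3)) = √(1/288 + 1/33) = √(0.0034722 + 0.0303030) = √0.0337752 = 0.183780
z = (z1 − z2)/SE = (-0.294204 − (-0.738107)) / 0.183780 = 0.443903 / 0.183780 = 2.415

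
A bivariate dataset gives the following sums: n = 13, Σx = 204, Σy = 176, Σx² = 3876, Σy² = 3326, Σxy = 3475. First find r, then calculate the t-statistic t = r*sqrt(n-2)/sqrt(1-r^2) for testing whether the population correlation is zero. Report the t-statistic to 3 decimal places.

6.614

S_xy = nΣxy − ΣxΣy = 13·3475 − 204·176 = 45175 − 35904 = 9271
S_xx = nΣx² − (Σx)² = 13·3876 − 204² = 50388 − 41616 = 8772
S_yy = nΣy² − (Σy)² = 13·3326 − 176² = 43238 − 30976 = 12262
r = S_xy / √(S_xx·S_yy) = 9271 / √(8772·12262) = 9271 / √107562264 = 9271 / 10371.2229 = 0.8939
t = r·√(n−2)/√(1−r²) = 0.8939·√11 / √(1−0.799057) = 2.964731 / 0.448267 = 6.614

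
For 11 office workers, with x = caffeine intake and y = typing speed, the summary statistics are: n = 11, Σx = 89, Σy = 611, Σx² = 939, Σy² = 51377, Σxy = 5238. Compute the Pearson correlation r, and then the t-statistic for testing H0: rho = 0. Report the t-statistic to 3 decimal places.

S_xy = nΣxy − ΣxΣy = 11·5238 − 89·611 = 57618 − 54379 = 3239
S_xx = nΣx² − (Σx)² = 11·939 − 89² = 10329 − 7921 = 2408
S_yy = nΣy² − (Σy)² = 11·51377 − 611² = 565147 − 373321 = 191826
r = S_xy / √(S_xx·S_yy) = 3239 / √(2408·191826) = 3239 / √461917008 = 3239 / 21492.2546 = 0.1507
t = r·√(n−2)/√(1−r²) = 0.1507·√9 / √(1−0.022710) = 0.452100 / 0.988580 = 0.457

0.457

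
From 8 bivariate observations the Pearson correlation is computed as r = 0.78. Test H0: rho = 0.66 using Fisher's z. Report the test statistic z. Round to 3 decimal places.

0.565

Fisher z: atanh(0.78) = 1.045371, atanh(0.66) = 0.792814
z = (z_r − z_0)·√(n−3) = (1.045371 − 0.792814)·√5 = 0.252557 · 2.236068 = 0.565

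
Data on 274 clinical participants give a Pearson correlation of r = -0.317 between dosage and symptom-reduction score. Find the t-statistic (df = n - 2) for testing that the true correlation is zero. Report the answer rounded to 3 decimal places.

t = r·√(n−2) / √(1−r²) with r = -0.317, n = 274
  = -0.317·√272 / √(1 − 0.100489)
  = -0.317·16.492423 / 0.948426
  = -5.228098 / 0.948426 = -5.512

-5.512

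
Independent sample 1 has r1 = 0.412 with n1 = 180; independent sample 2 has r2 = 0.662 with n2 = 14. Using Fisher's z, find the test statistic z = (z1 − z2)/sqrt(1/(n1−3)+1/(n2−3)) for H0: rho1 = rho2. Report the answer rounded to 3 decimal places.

-1.153

z1 = atanh(0.412) = 0.438018,  z2 = atanh(0.662) = 0.796366
SE = √(1/(n1−3) + 1/(n2−3)) = √(1/177 + 1/11) = √(0.0056497 + 0.0909091) = √0.0965588 = 0.310739
z = (z1 − z2)/SE = (0.438018 − 0.796366) / 0.310739 = -0.358348 / 0.310739 = -1.153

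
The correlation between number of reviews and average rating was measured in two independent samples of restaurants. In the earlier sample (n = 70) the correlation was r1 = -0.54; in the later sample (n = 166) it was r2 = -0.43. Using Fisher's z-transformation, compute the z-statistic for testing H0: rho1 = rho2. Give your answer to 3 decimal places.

-0.994

Fisher z-transforms: z1 = atanh(-0.54) = -0.604156, z2 = atanh(-0.43) = -0.459897; difference d = -0.144259
Var(d) = 1/67 + 1/163 = 0.0149254 + 0.0061350 = 0.0210604
z = d/√Var(d) = -0.144259 / √0.0210604 = -0.144259 / 0.145122 = -0.994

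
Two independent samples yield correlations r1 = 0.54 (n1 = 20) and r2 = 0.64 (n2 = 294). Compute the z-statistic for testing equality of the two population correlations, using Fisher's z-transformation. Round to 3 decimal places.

-0.617

z1 = atanh(0.54) = 0.604156,  z2 = atanh(0.64) = 0.758174
SE = √(1/(n1−3) + 1/(n2−3)) = √(1/17 + 1/291) = √(0.0588235 + 0.0034364) = √0.0622599 = 0.249519
z = (z1 − z2)/SE = (0.604156 − 0.758174) / 0.249519 = -0.154018 / 0.249519 = -0.617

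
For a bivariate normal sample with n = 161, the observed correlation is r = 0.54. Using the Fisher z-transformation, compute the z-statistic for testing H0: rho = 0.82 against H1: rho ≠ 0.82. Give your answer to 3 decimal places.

-6.947

z_r = atanh(0.54) = 0.604156,  z_0 = atanh(0.82) = 1.156817
SE = 1/√(n−3) = 1/√158 = 0.079556
z = (z_r − z_0)/SE = (0.604156 − 1.156817) / 0.079556 = -0.552661 / 0.079556 = -6.947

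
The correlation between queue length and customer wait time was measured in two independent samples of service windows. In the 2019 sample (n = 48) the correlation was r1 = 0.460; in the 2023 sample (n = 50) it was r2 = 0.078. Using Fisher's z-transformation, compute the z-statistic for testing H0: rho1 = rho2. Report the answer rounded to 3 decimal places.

z1 = atanh(0.460) = 0.497311,  z2 = atanh(0.078) = 0.078159
SE = √(1/(n1−3) + 1/(n2−3)) = √(1/45 + 1/47) = √(0.0222222 + 0.0212766) = √0.0434988 = 0.208564
z = (z1 − z2)/SE = (0.497311 − 0.078159) / 0.208564 = 0.419152 / 0.208564 = 2.010

2.010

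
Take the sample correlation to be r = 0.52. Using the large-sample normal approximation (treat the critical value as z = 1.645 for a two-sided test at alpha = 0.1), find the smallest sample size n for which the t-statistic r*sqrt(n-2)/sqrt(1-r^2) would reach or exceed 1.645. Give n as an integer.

r√(n−2)/√(1−r²) ≥ 1.645  ⇔  n−2 ≥ (1.645)²·(1−r²)/r²
(1−r²)/r² = (1−0.2704)/0.2704 = 2.6982
n ≥ 2 + 2.706025·2.6982 = 2 + 7.3014 = 9.3014
⌈9.3014⌉ = 10

10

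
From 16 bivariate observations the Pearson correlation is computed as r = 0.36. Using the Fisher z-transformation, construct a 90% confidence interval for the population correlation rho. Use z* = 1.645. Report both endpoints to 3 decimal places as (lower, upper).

(-0.079, 0.682)

z_r = atanh(0.36) = 0.376886;  SE = 1/√(n−3) = 1/√13 = 0.277350
z-limits: 0.376886 ± 1.645·0.277350 = 0.376886 ± 0.456241 = [-0.079355, 0.833127]
ρ-limits: (tanh -0.079355, tanh 0.833127) = (-0.079, 0.682)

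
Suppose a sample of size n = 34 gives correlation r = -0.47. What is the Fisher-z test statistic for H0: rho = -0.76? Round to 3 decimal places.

z_r = atanh(-0.47) = -0.510070,  z_0 = atanh(-0.76) = -0.996215
SE = 1/√(n−3) = 1/√31 = 0.179605
z = (z_r − z_0)/SE = (-0.510070 − (-0.996215)) / 0.179605 = 0.486145 / 0.179605 = 2.707

2.707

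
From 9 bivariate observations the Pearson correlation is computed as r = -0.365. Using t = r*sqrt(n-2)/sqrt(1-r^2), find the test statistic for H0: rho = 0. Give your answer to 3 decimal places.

-1.037

1 − r² = 1 − 0.133225 = 0.866775;  √(1−r²) = 0.931008
√(n−2) = √7 = 2.645751
t = r·√(n−2)/√(1−r²) = -0.365 · 2.645751 / 0.931008 = -1.037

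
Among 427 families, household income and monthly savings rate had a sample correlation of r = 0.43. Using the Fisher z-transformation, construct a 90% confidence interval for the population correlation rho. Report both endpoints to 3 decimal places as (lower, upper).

(0.363, 0.493)

z_r = atanh(0.43) = 0.459897;  SE = 1/√(n−3) = 1/√424 = 0.048564
z-limits: 0.459897 ± 1.645·0.048564 = 0.459897 ± 0.079888 = [0.380009, 0.539785]
ρ-limits: (tanh 0.380009, tanh 0.539785) = (0.363, 0.493)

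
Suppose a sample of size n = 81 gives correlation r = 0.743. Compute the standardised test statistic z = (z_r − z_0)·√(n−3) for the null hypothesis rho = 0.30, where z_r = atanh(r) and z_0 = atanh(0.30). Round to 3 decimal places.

5.720

Fisher z: atanh(0.743) = 0.957143, atanh(0.30) = 0.309520
z = (z_r − z_0)·√(n−3) = (0.957143 − 0.309520)·√78 = 0.647623 · 8.831761 = 5.720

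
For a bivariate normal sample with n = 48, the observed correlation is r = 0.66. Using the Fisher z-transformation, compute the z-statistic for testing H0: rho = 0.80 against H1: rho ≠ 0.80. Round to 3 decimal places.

Fisher z: atanh(0.66) = 0.792814, atanh(0.80) = 1.098612
z = (z_r − z_0)·√(n−3) = (0.792814 − 1.098612)·√45 = -0.305798 · 6.708204 = -2.051

-2.051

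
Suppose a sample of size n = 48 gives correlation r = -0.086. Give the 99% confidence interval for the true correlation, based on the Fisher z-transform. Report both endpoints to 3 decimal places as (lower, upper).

(-0.438, 0.289)

z_r = atanh(-0.086) = -0.086213;  SE = 1/√(n−3) = 1/√45 = 0.149071
z-limits: -0.086213 ± 2.576·0.149071 = -0.086213 ± 0.384007 = [-0.470220, 0.297794]
ρ-limits: (tanh -0.470220, tanh 0.297794) = (-0.438, 0.289)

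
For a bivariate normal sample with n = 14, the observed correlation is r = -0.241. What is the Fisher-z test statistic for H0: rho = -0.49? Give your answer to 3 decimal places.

0.963

z_r = atanh(-0.241) = -0.245836,  z_0 = atanh(-0.49) = -0.536060
SE = 1/√(n−3) = 1/√11 = 0.301511
z = (z_r − z_0)/SE = (-0.245836 − (-0.536060)) / 0.301511 = 0.290224 / 0.301511 = 0.963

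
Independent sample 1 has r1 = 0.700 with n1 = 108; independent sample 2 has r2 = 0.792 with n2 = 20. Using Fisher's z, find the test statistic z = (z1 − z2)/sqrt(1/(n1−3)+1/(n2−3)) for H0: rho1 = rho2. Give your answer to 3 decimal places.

Fisher z-transforms: z1 = atanh(0.700) = 0.867301, z2 = atanh(0.792) = 1.076775; difference d = -0.209474
Var(d) = 1/105 + 1/17 = 0.0095238 + 0.0588235 = 0.0683473
z = d/√Var(d) = -0.209474 / √0.0683473 = -0.209474 / 0.261433 = -0.801

-0.801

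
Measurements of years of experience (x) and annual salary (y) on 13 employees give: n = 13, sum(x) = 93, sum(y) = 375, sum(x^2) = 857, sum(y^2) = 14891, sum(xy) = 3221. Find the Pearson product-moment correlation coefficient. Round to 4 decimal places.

S_xy = nΣxy − ΣxΣy = 13·3221 − 93·375 = 41873 − 34875 = 6998
S_xx = nΣx² − (Σx)² = 13·857 − 93² = 11141 − 8649 = 2492
S_yy = nΣy² − (Σy)² = 13·14891 − 375² = 193583 − 140625 = 52958
r = S_xy / √(S_xx·S_yy) = 6998 / √(2492·52958) = 6998 / √131971336 = 6998 / 11487.8778 = 0.6092

0.6092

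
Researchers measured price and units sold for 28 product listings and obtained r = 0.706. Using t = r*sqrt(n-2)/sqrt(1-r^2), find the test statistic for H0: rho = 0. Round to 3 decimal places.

5.083

1 − r² = 1 − 0.498436 = 0.501564;  √(1−r²) = 0.708212
√(n−2) = √26 = 5.099020
t = r·√(n−2)/√(1−r²) = 0.706 · 5.099020 / 0.708212 = 5.083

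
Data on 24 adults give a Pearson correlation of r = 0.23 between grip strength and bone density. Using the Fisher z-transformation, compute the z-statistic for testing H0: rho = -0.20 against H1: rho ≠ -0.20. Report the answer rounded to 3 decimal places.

2.002

z_r = atanh(0.23) = 0.234189,  z_0 = atanh(-0.20) = -0.202733
SE = 1/√(n−3) = 1/√21 = 0.218218
z = (z_r − z_0)/SE = (0.234189 − (-0.202733)) / 0.218218 = 0.436922 / 0.218218 = 2.002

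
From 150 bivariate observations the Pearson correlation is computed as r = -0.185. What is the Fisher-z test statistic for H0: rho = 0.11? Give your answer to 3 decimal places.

-3.608

z_r = atanh(-0.185) = -0.187155,  z_0 = atanh(0.11) = 0.110447
SE = 1/√(n−3) = 1/√147 = 0.082479
z = (z_r − z_0)/SE = (-0.187155 − 0.110447) / 0.082479 = -0.297602 / 0.082479 = -3.608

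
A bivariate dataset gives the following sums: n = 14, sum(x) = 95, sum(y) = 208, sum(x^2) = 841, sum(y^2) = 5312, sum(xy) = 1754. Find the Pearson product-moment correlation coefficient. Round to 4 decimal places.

S_xy = nΣxy − ΣxΣy = 14·1754 − 95·208 = 24556 − 19760 = 4796
S_xx = nΣx² − (Σx)² = 14·841 − 95² = 11774 − 9025 = 2749
S_yy = nΣy² − (Σy)² = 14·5312 − 208² = 74368 − 43264 = 31104
r = S_xy / √(S_xx·S_yy) = 4796 / √(2749·31104) = 4796 / √85504896 = 4796 / 9246.8857 = 0.5187

0.5187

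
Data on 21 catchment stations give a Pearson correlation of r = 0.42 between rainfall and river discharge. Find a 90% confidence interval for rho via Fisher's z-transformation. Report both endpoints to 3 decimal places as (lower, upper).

(0.060, 0.683)

z_r = atanh(0.42) = 0.447692;  SE = 1/√(n−3) = 1/√18 = 0.235702
z-limits: 0.447692 ± 1.645·0.235702 = 0.447692 ± 0.387730 = [0.059962, 0.835422]
ρ-limits: (tanh 0.059962, tanh 0.835422) = (0.060, 0.683)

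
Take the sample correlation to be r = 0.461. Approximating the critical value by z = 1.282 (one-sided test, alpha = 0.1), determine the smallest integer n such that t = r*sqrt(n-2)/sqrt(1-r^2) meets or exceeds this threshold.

Need r·√(n−2)/√(1−r²) ≥ 1.282
√(n−2) ≥ 1.282·√(1−0.212521) / 0.461 = 1.282·0.887400 / 0.461 = 2.4678
n−2 ≥ 6.0900  ⇒  n ≥ 8.0900
Smallest integer n = 9

9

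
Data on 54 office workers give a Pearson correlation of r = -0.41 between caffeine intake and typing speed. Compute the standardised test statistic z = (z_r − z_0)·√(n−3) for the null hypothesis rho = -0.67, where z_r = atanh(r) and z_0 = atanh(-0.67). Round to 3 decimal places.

Fisher z: atanh(-0.41) = -0.435611, atanh(-0.67) = -0.810743
z = (z_r − z_0)·√(n−3) = (-0.435611 − (-0.810743))·√51 = 0.375132 · 7.141428 = 2.679

2.679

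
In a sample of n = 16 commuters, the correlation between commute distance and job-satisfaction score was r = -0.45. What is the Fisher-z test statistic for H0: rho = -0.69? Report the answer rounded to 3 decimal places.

Fisher z: atanh(-0.45) = -0.484700, atanh(-0.69) = -0.847956
z = (z_r − z_0)·√(n−3) = (-0.484700 − (-0.847956))·√13 = 0.363256 · 3.605551 = 1.310

1.310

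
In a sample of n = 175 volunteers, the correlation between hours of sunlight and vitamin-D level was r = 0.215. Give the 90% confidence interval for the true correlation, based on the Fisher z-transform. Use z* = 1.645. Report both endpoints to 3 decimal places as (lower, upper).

Fisher z: z_r = atanh(r) = ½·ln((1+0.215)/(1−0.215)) = 0.218408
SE(z) = 1/√(n−3) = 1/√172 = 0.076249
90% ⇒ z* = 1.645; margin = 1.645·0.076249 = 0.125430
CI on z-scale: (0.092978, 0.343838)
Back-transform: tanh(0.092978) = 0.092711, tanh(0.343838) = 0.330899

(0.093, 0.331)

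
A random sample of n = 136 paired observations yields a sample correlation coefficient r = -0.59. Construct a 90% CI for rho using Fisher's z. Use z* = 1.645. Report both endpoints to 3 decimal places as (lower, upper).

z_r = atanh(-0.59) = -0.677666;  SE = 1/√(n−3) = 1/√133 = 0.086711
z-limits: -0.677666 ± 1.645·0.086711 = -0.677666 ± 0.142640 = [-0.820306, -0.535026]
ρ-limits: (tanh -0.820306, tanh -0.535026) = (-0.675, -0.489)

(-0.675, -0.489)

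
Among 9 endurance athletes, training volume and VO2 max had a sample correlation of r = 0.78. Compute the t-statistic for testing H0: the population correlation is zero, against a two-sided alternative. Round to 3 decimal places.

t = r·√(n−2) / √(1−r²) with r = 0.78, n = 9
  = 0.78·√7 / √(1 − 0.6084)
  = 0.78·2.645751 / 0.625780
  = 2.063686 / 0.625780 = 3.298

3.298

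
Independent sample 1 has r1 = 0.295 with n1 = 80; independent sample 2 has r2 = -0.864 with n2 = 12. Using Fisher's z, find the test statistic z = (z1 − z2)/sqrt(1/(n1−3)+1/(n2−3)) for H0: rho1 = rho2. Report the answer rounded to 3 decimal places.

z1 = atanh(0.295) = 0.304034,  z2 = atanh(-0.864) = -1.308913
SE = √(1/(n1−3) + 1/(n2−3)) = √(1/77 + 1/9) = √(0.0129870 + 0.1111111) = √0.1240981 = 0.352276
z = (z1 − z2)/SE = (0.304034 − (-1.308913)) / 0.352276 = 1.612947 / 0.352276 = 4.579

4.579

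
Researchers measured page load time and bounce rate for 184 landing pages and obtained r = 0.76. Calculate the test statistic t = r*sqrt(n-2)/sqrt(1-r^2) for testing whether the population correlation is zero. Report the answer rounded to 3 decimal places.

15.776

1 − r² = 1 − 0.5776 = 0.4224;  √(1−r²) = 0.649923
√(n−2) = √182 = 13.490738
t = r·√(n−2)/√(1−r²) = 0.76 · 13.490738 / 0.649923 = 15.776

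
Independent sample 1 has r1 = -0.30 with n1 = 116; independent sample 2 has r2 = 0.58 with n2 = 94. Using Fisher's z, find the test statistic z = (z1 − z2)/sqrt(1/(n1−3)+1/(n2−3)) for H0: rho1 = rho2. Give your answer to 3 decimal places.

z1 = atanh(-0.30) = -0.309520,  z2 = atanh(0.58) = 0.662463
SE = √(1/(n1−3) + 1/(n2−3)) = √(1/113 + 1/91) = √(0.0088496 + 0.0109890) = √0.0198386 = 0.140850
z = (z1 − z2)/SE = (-0.309520 − 0.662463) / 0.140850 = -0.971983 / 0.140850 = -6.901

-6.901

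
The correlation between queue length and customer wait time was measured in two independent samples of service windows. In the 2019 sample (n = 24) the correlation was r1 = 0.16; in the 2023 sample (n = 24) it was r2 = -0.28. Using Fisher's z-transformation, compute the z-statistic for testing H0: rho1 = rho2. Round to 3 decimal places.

z1 = atanh(0.16) = 0.161387,  z2 = atanh(-0.28) = -0.287682
SE = √(1/(n1−3) + 1/(n2−3)) = √(1/21 + 1/21) = √(0.0476190 + 0.0476190) = √0.0952380 = 0.308607
z = (z1 − z2)/SE = (0.161387 − (-0.287682)) / 0.308607 = 0.449069 / 0.308607 = 1.455

1.455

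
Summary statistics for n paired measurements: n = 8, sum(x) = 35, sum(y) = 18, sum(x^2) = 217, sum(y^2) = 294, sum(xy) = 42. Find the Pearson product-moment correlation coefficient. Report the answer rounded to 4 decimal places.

-0.2888

Numerator: nΣxy − (Σx)(Σy) = 8·42 − (35)(18) = -294
Denominator: √[(nΣx²−(Σx)²)(nΣy²−(Σy)²)]
  nΣx²−(Σx)² = 8·217 − 1225 = 511;  nΣy²−(Σy)² = 8·294 − 324 = 2028
  √(511·2028) = √1036308 = 1017.9921
r = -294 / 1017.9921 = -0.2888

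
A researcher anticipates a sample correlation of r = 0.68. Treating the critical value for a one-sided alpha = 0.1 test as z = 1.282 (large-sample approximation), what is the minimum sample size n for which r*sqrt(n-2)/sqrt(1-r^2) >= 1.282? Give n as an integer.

r√(n−2)/√(1−r²) ≥ 1.282  ⇔  n−2 ≥ (1.282)²·(1−r²)/r²
(1−r²)/r² = (1−0.4624)/0.4624 = 1.1626
n ≥ 2 + 1.643524·1.1626 = 2 + 1.9108 = 3.9108
⌈3.9108⌉ = 4

4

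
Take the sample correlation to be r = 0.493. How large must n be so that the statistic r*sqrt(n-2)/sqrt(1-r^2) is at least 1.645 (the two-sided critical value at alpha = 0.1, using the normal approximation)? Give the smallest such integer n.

11

Need r·√(n−2)/√(1−r²) ≥ 1.645
√(n−2) ≥ 1.645·√(1−0.243049) / 0.493 = 1.645·0.870029 / 0.493 = 2.9030
n−2 ≥ 8.4274  ⇒  n ≥ 10.4274
Smallest integer n = 11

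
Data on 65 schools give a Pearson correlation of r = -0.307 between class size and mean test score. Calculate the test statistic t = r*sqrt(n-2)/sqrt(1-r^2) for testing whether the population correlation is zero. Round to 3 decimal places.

-2.560

1 − r² = 1 − 0.094249 = 0.905751;  √(1−r²) = 0.951710
√(n−2) = √63 = 7.937254
t = r·√(n−2)/√(1−r²) = -0.307 · 7.937254 / 0.951710 = -2.560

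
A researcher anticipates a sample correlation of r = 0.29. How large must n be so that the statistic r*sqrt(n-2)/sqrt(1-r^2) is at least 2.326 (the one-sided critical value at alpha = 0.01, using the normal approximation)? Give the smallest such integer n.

r√(n−2)/√(1−r²) ≥ 2.326  ⇔  n−2 ≥ (2.326)²·(1−r²)/r²
(1−r²)/r² = (1−0.0841)/0.0841 = 10.8906
n ≥ 2 + 5.410276·10.8906 = 2 + 58.9212 = 60.9212
⌈60.9212⌉ = 61

61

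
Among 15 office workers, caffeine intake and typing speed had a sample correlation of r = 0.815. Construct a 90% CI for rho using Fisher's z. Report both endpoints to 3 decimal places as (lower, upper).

(0.583, 0.924)

Fisher z: z_r = atanh(r) = ½·ln((1+0.815)/(1−0.815)) = 1.141742
SE(z) = 1/√(n−3) = 1/√12 = 0.288675
90% ⇒ z* = 1.645; margin = 1.645·0.288675 = 0.474870
CI on z-scale: (0.666872, 1.616612)
Back-transform: tanh(0.666872) = 0.582919, tanh(1.616612) = 0.924131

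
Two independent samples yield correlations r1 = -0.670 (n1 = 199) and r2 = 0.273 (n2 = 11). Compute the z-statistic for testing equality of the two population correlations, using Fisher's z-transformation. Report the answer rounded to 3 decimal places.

Fisher z-transforms: z1 = atanh(-0.670) = -0.810743, z2 = atanh(0.273) = 0.280103; difference d = -1.090846
Var(d) = 1/196 + 1/8 = 0.0051020 + 0.1250000 = 0.1301020
z = d/√Var(d) = -1.090846 / √0.1301020 = -1.090846 / 0.360697 = -3.024

-3.024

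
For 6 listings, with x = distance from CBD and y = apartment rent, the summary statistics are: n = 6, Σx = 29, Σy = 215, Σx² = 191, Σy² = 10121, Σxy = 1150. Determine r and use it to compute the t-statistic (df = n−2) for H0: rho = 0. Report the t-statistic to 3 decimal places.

Numerator: nΣxy − (Σx)(Σy) = 6·1150 − (29)(215) = 665
Denominator: √[(nΣx²−(Σx)²)(nΣy²−(Σy)²)]
  nΣx²−(Σx)² = 6·191 − 841 = 305;  nΣy²−(Σy)² = 6·10121 − 46225 = 14501
  √(305·14501) = √4422805 = 2103.0466
r = 665 / 2103.0466 = 0.3162
t = r·√(n−2)/√(1−r²) = 0.3162·√4 / √(1−0.099982) = 0.632400 / 0.948693 = 0.667

0.667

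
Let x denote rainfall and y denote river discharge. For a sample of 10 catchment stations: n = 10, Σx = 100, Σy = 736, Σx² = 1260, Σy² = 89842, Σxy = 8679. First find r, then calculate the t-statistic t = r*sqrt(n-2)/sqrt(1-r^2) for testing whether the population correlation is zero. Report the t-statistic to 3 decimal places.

Numerator: nΣxy − (Σx)(Σy) = 10·8679 − (100)(736) = 13190
Denominator: √[(nΣx²−(Σx)²)(nΣy²−(Σy)²)]
  nΣx²−(Σx)² = 10·1260 − 10000 = 2600;  nΣy²−(Σy)² = 10·89842 − 541696 = 356724
  √(2600·356724) = √927482400 = 30454.5957
r = 13190 / 30454.5957 = 0.4331
t = r·√(n−2)/√(1−r²) = 0.4331·√8 / √(1−0.187576) = 1.224992 / 0.901346 = 1.359

1.359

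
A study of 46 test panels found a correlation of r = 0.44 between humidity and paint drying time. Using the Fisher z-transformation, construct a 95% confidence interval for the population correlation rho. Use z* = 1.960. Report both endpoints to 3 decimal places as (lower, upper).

(0.172, 0.648)

z_r = atanh(0.44) = 0.472231;  SE = 1/√(n−3) = 1/√43 = 0.152499
z-limits: 0.472231 ± 1.960·0.152499 = 0.472231 ± 0.298898 = [0.173333, 0.771129]
ρ-limits: (tanh 0.173333, tanh 0.771129) = (0.172, 0.648)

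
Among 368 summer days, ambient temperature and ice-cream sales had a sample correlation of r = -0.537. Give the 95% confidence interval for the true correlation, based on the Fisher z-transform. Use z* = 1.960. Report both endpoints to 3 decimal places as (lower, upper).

z_r = atanh(-0.537) = -0.599930;  SE = 1/√(n−3) = 1/√365 = 0.052342
z-limits: -0.599930 ± 1.960·0.052342 = -0.599930 ± 0.102590 = [-0.702520, -0.497340]
ρ-limits: (tanh -0.702520, tanh -0.497340) = (-0.606, -0.460)

(-0.606, -0.460)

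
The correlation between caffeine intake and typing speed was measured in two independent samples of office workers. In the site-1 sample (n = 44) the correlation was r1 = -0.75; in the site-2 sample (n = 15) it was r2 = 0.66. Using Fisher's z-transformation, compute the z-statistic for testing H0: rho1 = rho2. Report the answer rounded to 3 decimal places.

-5.380

Fisher z-transforms: z1 = atanh(-0.75) = -0.972955, z2 = atanh(0.66) = 0.792814; difference d = -1.765769
Var(d) = 1/41 + 1/12 = 0.0243902 + 0.0833333 = 0.1077235
z = d/√Var(d) = -1.765769 / √0.1077235 = -1.765769 / 0.328213 = -5.380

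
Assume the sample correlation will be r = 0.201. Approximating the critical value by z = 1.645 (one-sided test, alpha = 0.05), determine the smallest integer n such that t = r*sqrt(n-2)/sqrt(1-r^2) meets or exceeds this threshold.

67

Need r·√(n−2)/√(1−r²) ≥ 1.645
√(n−2) ≥ 1.645·√(1−0.040401) / 0.201 = 1.645·0.979591 / 0.201 = 8.0171
n−2 ≥ 64.2739  ⇒  n ≥ 66.2739
Smallest integer n = 67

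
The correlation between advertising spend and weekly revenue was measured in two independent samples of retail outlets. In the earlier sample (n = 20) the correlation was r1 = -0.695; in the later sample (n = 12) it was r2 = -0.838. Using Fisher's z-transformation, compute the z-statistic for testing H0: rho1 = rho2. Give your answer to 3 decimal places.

0.866

Fisher z-transforms: z1 = atanh(-0.695) = -0.857563, z2 = atanh(-0.838) = -1.214418; difference d = 0.356855
Var(d) = 1/17 + 1/9 = 0.0588235 + 0.1111111 = 0.1699346
z = d/√Var(d) = 0.356855 / √0.1699346 = 0.356855 / 0.412231 = 0.866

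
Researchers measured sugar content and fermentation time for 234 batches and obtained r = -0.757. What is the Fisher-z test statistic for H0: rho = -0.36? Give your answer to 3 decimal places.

Fisher z: atanh(-0.757) = -0.989151, atanh(-0.36) = -0.376886
z = (z_r − z_0)·√(n−3) = (-0.989151 − (-0.376886))·√231 = -0.612265 · 15.198684 = -9.306

-9.306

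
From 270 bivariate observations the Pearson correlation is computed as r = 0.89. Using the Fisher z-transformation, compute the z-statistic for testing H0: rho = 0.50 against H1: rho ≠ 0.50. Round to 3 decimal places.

14.259

Fisher z: atanh(0.89) = 1.421926, atanh(0.50) = 0.549306
z = (z_r − z_0)·√(n−3) = (1.421926 − 0.549306)·√267 = 0.872620 · 16.340135 = 14.259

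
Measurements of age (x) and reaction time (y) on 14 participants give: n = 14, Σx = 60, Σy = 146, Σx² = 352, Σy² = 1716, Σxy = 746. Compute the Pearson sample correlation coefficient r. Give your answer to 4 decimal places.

Numerator: nΣxy − (Σx)(Σy) = 14·746 − (60)(146) = 1684
Denominator: √[(nΣx²−(Σx)²)(nΣy²−(Σy)²)]
  nΣx²−(Σx)² = 14·352 − 3600 = 1328;  nΣy²−(Σy)² = 14·1716 − 21316 = 2708
  √(1328·2708) = √3596224 = 1896.3713
r = 1684 / 1896.3713 = 0.8880

0.8880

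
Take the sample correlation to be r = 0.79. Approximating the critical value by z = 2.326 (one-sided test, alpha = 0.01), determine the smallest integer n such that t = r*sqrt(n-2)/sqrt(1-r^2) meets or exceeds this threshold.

Need r·√(n−2)/√(1−r²) ≥ 2.326
√(n−2) ≥ 2.326·√(1−0.6241) / 0.79 = 2.326·0.613107 / 0.79 = 1.8052
n−2 ≥ 3.2587  ⇒  n ≥ 5.2587
Smallest integer n = 6

6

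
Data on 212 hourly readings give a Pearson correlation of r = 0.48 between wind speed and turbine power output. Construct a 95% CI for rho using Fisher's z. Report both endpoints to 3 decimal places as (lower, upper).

(0.369, 0.577)

Fisher z: z_r = atanh(r) = ½·ln((1+0.48)/(1−0.48)) = 0.522984
SE(z) = 1/√(n−3) = 1/√209 = 0.069171
95% ⇒ z* = 1.960; margin = 1.960·0.069171 = 0.135575
CI on z-scale: (0.387409, 0.658559)
Back-transform: tanh(0.387409) = 0.369124, tanh(0.658559) = 0.577404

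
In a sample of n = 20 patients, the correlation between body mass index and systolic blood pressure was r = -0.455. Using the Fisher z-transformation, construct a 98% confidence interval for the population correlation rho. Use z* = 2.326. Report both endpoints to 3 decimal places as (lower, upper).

z_r = atanh(-0.455) = -0.490988;  SE = 1/√(n−3) = 1/√17 = 0.242536
z-limits: -0.490988 ± 2.326·0.242536 = -0.490988 ± 0.564139 = [-1.055127, 0.073151]
ρ-limits: (tanh -1.055127, tanh 0.073151) = (-0.784, 0.073)

(-0.784, 0.073)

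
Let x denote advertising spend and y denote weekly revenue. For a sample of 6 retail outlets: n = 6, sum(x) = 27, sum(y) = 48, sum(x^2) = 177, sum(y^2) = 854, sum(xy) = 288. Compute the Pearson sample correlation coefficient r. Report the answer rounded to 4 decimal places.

S_xy = nΣxy − ΣxΣy = 6·288 − 27·48 = 1728 − 1296 = 432
S_xx = nΣx² − (Σx)² = 6·177 − 27² = 1062 − 729 = 333
S_yy = nΣy² − (Σy)² = 6·854 − 48² = 5124 − 2304 = 2820
r = S_xy / √(S_xx·S_yy) = 432 / √(333·2820) = 432 / √939060 = 432 / 969.0511 = 0.4458

0.4458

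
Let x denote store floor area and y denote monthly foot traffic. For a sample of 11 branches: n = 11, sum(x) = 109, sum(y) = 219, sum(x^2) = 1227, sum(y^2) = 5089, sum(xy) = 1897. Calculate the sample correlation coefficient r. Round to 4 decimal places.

Numerator: nΣxy − (Σx)(Σy) = 11·1897 − (109)(219) = -3004
Denominator: √[(nΣx²−(Σx)²)(nΣy²−(Σy)²)]
  nΣx²−(Σx)² = 11·1227 − 11881 = 1616;  nΣy²−(Σy)² = 11·5089 − 47961 = 8018
  √(1616·8018) = √12957088 = 3599.5955
r = -3004 / 3599.5955 = -0.8345

-0.8345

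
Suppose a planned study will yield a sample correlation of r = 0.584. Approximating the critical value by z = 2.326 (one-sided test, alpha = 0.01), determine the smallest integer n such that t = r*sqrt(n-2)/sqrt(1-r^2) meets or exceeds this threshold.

Need r·√(n−2)/√(1−r²) ≥ 2.326
√(n−2) ≥ 2.326·√(1−0.341056) / 0.584 = 2.326·0.811754 / 0.584 = 3.2331
n−2 ≥ 10.4529  ⇒  n ≥ 12.4529
Smallest integer n = 13

13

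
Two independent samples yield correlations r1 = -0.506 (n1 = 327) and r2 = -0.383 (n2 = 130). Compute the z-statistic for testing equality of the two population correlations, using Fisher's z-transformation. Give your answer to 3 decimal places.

z1 = atanh(-0.506) = -0.557338,  z2 = atanh(-0.383) = -0.403571
SE = √(1/(n1−3) + 1/(n2−3)) = √(1/324 + 1/127) = √(0.0030864 + 0.0078740) = √0.0109604 = 0.104692
z = (z1 − z2)/SE = (-0.557338 − (-0.403571)) / 0.104692 = -0.153767 / 0.104692 = -1.469

-1.469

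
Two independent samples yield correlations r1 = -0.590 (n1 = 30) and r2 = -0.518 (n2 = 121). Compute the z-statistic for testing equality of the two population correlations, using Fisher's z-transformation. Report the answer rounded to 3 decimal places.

Fisher z-transforms: z1 = atanh(-0.590) = -0.677666, z2 = atanh(-0.518) = -0.573602; difference d = -0.104064
Var(d) = 1/27 + 1/118 = 0.0370370 + 0.0084746 = 0.0455116
z = d/√Var(d) = -0.104064 / √0.0455116 = -0.104064 / 0.213334 = -0.488

-0.488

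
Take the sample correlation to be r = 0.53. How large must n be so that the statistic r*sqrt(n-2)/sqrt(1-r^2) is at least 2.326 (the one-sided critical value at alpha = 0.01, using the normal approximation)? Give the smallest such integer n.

16

r√(n−2)/√(1−r²) ≥ 2.326  ⇔  n−2 ≥ (2.326)²·(1−r²)/r²
(1−r²)/r² = (1−0.2809)/0.2809 = 2.5600
n ≥ 2 + 5.410276·2.5600 = 2 + 13.8503 = 15.8503
⌈15.8503⌉ = 16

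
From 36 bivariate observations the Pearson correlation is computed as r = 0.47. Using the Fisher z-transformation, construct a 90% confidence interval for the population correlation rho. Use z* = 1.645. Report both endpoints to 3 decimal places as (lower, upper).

Fisher z: z_r = atanh(r) = ½·ln((1+0.47)/(1−0.47)) = 0.510070
SE(z) = 1/√(n−3) = 1/√33 = 0.174078
90% ⇒ z* = 1.645; margin = 1.645·0.174078 = 0.286358
CI on z-scale: (0.223712, 0.796428)
Back-transform: tanh(0.223712) = 0.220053, tanh(0.796428) = 0.662035

(0.220, 0.662)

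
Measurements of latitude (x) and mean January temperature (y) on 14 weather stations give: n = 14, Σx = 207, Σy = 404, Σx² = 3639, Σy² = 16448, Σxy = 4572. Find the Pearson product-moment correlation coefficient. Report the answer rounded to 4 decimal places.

S_xy = nΣxy − ΣxΣy = 14·4572 − 207·404 = 64008 − 83628 = -19620
S_xx = nΣx² − (Σx)² = 14·3639 − 207² = 50946 − 42849 = 8097
S_yy = nΣy² − (Σy)² = 14·16448 − 404² = 230272 − 163216 = 67056
r = S_xy / √(S_xx·S_yy) = -19620 / √(8097·67056) = -19620 / √542952432 = -19620 / 23301.3397 = -0.8420

-0.8420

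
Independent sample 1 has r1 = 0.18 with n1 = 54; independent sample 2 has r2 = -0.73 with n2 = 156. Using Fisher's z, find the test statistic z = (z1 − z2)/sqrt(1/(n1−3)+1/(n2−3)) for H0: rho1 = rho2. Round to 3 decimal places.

Fisher z-transforms: z1 = atanh(0.18) = 0.181983, z2 = atanh(-0.73) = -0.928727; difference d = 1.110710
Var(d) = 1/51 + 1/153 = 0.0196078 + 0.0065359 = 0.0261437
z = d/√Var(d) = 1.110710 / √0.0261437 = 1.110710 / 0.161690 = 6.869

6.869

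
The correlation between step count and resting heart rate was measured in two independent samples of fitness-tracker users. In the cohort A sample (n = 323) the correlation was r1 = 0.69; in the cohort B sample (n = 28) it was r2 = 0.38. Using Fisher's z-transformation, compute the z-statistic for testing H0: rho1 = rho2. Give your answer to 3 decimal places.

Fisher z-transforms: z1 = atanh(0.69) = 0.847956, z2 = atanh(0.38) = 0.400060; difference d = 0.447896
Var(d) = 1/320 + 1/25 = 0.0031250 + 0.0400000 = 0.0431250
z = d/√Var(d) = 0.447896 / √0.0431250 = 0.447896 / 0.207666 = 2.157

2.157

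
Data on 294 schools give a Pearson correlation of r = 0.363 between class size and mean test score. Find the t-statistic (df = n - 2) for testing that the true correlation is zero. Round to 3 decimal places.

1 − r² = 1 − 0.131769 = 0.868231;  √(1−r²) = 0.931789
√(n−2) = √292 = 17.088007
t = r·√(n−2)/√(1−r²) = 0.363 · 17.088007 / 0.931789 = 6.657

6.657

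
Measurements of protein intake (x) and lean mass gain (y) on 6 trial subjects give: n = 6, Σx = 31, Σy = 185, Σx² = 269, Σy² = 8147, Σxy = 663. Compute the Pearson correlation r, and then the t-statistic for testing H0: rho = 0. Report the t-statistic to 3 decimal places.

-1.380

S_xy = nΣxy − ΣxΣy = 6·663 − 31·185 = 3978 − 5735 = -1757
S_xx = nΣx² − (Σx)² = 6·269 − 31² = 1614 − 961 = 653
S_yy = nΣy² − (Σy)² = 6·8147 − 185² = 48882 − 34225 = 14657
r = S_xy / √(S_xx·S_yy) = -1757 / √(653·14657) = -1757 / √9571021 = -1757 / 3093.7067 = -0.5679
t = r·√(n−2)/√(1−r²) = -0.5679·√4 / √(1−0.322510) = -1.135800 / 0.823098 = -1.380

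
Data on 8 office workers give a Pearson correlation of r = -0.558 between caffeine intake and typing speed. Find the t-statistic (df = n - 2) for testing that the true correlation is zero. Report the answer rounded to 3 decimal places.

1 − r² = 1 − 0.311364 = 0.688636;  √(1−r²) = 0.829841
√(n−2) = √6 = 2.449490
t = r·√(n−2)/√(1−r²) = -0.558 · 2.449490 / 0.829841 = -1.647

-1.647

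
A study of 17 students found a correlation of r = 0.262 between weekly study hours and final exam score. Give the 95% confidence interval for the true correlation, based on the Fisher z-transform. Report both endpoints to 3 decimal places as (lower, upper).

z_r = atanh(0.262) = 0.268255;  SE = 1/√(n−3) = 1/√14 = 0.267261
z-limits: 0.268255 ± 1.960·0.267261 = 0.268255 ± 0.523832 = [-0.255577, 0.792087]
ρ-limits: (tanh -0.255577, tanh 0.792087) = (-0.250, 0.660)

(-0.250, 0.660)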